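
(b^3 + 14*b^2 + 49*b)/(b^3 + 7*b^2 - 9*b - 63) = b*(b + 7)/(b^2 - 9)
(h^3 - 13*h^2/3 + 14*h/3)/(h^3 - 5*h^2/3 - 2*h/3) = (3*h - 7)/(3*h + 1)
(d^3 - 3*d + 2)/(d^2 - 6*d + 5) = (d^2 + d - 2)/(d - 5)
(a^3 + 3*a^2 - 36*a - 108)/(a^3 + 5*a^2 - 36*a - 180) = (a + 3)/(a + 5)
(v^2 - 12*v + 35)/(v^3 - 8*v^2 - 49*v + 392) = (v - 5)/(v^2 - v - 56)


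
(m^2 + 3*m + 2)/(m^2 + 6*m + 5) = (m + 2)/(m + 5)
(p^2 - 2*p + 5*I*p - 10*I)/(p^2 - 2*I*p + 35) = (p - 2)/(p - 7*I)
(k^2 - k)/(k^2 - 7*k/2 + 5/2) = 2*k/(2*k - 5)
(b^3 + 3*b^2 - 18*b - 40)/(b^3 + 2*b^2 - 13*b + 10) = (b^2 - 2*b - 8)/(b^2 - 3*b + 2)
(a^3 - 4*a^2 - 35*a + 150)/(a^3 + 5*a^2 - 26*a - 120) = (a - 5)/(a + 4)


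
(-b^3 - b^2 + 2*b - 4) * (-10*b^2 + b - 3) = 10*b^5 + 9*b^4 - 18*b^3 + 45*b^2 - 10*b + 12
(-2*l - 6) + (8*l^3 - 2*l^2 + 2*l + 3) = 8*l^3 - 2*l^2 - 3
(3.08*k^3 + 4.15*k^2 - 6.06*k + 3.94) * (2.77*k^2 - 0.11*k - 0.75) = 8.5316*k^5 + 11.1567*k^4 - 19.5527*k^3 + 8.4679*k^2 + 4.1116*k - 2.955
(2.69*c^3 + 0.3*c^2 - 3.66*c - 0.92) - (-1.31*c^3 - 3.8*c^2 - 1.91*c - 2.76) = 4.0*c^3 + 4.1*c^2 - 1.75*c + 1.84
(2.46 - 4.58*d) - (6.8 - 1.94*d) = -2.64*d - 4.34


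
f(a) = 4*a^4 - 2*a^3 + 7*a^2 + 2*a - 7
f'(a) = 16*a^3 - 6*a^2 + 14*a + 2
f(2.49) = 164.27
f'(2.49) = 246.67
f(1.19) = 9.94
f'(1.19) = 37.13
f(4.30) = 1339.54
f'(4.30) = 1223.37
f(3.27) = 461.81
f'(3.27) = 543.08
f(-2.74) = 306.67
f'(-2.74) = -410.54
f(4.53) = 1644.22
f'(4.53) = 1429.65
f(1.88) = 58.18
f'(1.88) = 113.43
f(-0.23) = -7.05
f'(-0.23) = -1.73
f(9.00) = 25364.00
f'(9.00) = 11306.00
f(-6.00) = 5849.00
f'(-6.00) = -3754.00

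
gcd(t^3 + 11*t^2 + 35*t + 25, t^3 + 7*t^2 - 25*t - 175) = t + 5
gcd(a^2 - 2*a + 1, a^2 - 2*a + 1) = a^2 - 2*a + 1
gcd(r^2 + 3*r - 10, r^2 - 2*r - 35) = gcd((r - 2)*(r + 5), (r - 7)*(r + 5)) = r + 5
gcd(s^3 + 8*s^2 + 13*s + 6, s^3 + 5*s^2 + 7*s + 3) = s^2 + 2*s + 1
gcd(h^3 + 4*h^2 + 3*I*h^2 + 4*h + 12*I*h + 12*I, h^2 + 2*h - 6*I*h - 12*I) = h + 2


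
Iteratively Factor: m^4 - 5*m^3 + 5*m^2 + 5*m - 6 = (m - 2)*(m^3 - 3*m^2 - m + 3) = (m - 3)*(m - 2)*(m^2 - 1) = (m - 3)*(m - 2)*(m - 1)*(m + 1)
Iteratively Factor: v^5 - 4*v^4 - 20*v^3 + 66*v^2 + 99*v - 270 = (v - 2)*(v^4 - 2*v^3 - 24*v^2 + 18*v + 135) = (v - 2)*(v + 3)*(v^3 - 5*v^2 - 9*v + 45) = (v - 2)*(v + 3)^2*(v^2 - 8*v + 15) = (v - 3)*(v - 2)*(v + 3)^2*(v - 5)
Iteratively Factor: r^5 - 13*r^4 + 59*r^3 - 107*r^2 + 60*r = (r - 5)*(r^4 - 8*r^3 + 19*r^2 - 12*r) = (r - 5)*(r - 3)*(r^3 - 5*r^2 + 4*r) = (r - 5)*(r - 4)*(r - 3)*(r^2 - r) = r*(r - 5)*(r - 4)*(r - 3)*(r - 1)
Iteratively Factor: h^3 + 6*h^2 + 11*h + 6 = (h + 3)*(h^2 + 3*h + 2) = (h + 2)*(h + 3)*(h + 1)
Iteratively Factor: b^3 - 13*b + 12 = (b + 4)*(b^2 - 4*b + 3) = (b - 1)*(b + 4)*(b - 3)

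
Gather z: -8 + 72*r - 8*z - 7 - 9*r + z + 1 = 63*r - 7*z - 14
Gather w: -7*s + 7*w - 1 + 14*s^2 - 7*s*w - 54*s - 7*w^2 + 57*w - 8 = 14*s^2 - 61*s - 7*w^2 + w*(64 - 7*s) - 9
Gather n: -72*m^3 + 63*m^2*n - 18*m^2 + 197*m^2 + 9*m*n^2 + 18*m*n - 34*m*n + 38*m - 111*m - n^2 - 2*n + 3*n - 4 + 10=-72*m^3 + 179*m^2 - 73*m + n^2*(9*m - 1) + n*(63*m^2 - 16*m + 1) + 6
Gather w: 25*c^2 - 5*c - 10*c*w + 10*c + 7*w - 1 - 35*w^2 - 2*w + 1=25*c^2 + 5*c - 35*w^2 + w*(5 - 10*c)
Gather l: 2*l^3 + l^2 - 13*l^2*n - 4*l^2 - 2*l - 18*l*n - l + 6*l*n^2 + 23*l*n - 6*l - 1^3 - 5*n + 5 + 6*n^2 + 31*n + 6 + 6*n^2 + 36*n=2*l^3 + l^2*(-13*n - 3) + l*(6*n^2 + 5*n - 9) + 12*n^2 + 62*n + 10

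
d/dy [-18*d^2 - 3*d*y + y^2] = -3*d + 2*y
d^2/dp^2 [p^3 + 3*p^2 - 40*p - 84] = 6*p + 6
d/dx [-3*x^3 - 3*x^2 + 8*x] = -9*x^2 - 6*x + 8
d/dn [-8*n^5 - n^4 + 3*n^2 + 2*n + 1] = -40*n^4 - 4*n^3 + 6*n + 2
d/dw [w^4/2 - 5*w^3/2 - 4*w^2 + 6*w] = 2*w^3 - 15*w^2/2 - 8*w + 6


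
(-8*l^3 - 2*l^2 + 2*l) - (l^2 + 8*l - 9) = -8*l^3 - 3*l^2 - 6*l + 9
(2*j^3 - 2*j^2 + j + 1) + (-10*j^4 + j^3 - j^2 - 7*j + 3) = -10*j^4 + 3*j^3 - 3*j^2 - 6*j + 4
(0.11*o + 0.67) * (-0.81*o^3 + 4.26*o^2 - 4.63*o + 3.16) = -0.0891*o^4 - 0.0741000000000001*o^3 + 2.3449*o^2 - 2.7545*o + 2.1172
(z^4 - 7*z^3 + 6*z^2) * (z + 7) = z^5 - 43*z^3 + 42*z^2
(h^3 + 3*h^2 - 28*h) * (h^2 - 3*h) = h^5 - 37*h^3 + 84*h^2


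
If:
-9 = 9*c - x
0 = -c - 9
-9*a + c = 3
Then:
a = -4/3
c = -9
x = -72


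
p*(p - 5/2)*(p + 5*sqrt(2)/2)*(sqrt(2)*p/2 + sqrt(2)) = sqrt(2)*p^4/2 - sqrt(2)*p^3/4 + 5*p^3/2 - 5*sqrt(2)*p^2/2 - 5*p^2/4 - 25*p/2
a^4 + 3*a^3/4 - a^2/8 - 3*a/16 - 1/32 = (a - 1/2)*(a + 1/4)*(a + 1/2)^2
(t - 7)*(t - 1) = t^2 - 8*t + 7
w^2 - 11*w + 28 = (w - 7)*(w - 4)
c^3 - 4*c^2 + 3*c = c*(c - 3)*(c - 1)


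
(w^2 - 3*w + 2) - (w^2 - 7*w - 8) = 4*w + 10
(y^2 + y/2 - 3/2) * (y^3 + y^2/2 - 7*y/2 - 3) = y^5 + y^4 - 19*y^3/4 - 11*y^2/2 + 15*y/4 + 9/2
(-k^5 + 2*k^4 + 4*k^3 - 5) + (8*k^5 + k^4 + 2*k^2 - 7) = 7*k^5 + 3*k^4 + 4*k^3 + 2*k^2 - 12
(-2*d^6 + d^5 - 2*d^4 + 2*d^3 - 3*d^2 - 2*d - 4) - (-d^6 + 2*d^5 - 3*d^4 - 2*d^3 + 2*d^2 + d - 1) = -d^6 - d^5 + d^4 + 4*d^3 - 5*d^2 - 3*d - 3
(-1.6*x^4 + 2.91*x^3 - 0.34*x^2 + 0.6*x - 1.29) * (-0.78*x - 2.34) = 1.248*x^5 + 1.4742*x^4 - 6.5442*x^3 + 0.3276*x^2 - 0.3978*x + 3.0186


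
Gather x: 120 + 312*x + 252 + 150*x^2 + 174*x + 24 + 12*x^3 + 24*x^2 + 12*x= 12*x^3 + 174*x^2 + 498*x + 396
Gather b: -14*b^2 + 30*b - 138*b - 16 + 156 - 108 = -14*b^2 - 108*b + 32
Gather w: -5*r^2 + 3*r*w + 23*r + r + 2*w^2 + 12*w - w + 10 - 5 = -5*r^2 + 24*r + 2*w^2 + w*(3*r + 11) + 5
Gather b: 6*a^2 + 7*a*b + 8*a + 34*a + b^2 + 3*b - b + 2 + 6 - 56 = 6*a^2 + 42*a + b^2 + b*(7*a + 2) - 48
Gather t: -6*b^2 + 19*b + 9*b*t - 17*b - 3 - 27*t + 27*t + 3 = -6*b^2 + 9*b*t + 2*b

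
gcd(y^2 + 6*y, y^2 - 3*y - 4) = 1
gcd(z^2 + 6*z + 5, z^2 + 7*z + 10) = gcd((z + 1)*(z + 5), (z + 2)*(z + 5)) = z + 5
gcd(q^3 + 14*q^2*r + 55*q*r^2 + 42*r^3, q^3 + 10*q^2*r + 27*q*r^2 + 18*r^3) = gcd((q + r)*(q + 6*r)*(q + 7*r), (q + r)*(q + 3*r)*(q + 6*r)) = q^2 + 7*q*r + 6*r^2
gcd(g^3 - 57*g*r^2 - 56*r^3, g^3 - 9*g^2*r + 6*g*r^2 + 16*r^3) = -g^2 + 7*g*r + 8*r^2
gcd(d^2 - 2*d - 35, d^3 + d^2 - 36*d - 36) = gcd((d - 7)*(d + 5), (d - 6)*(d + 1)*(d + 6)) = 1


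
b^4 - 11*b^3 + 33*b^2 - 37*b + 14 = (b - 7)*(b - 2)*(b - 1)^2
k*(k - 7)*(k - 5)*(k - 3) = k^4 - 15*k^3 + 71*k^2 - 105*k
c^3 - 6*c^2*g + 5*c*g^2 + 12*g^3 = (c - 4*g)*(c - 3*g)*(c + g)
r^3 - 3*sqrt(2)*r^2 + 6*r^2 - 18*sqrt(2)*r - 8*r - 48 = (r + 6)*(r - 4*sqrt(2))*(r + sqrt(2))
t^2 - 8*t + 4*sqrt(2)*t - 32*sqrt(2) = (t - 8)*(t + 4*sqrt(2))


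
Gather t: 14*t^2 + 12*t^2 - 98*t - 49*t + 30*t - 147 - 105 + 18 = 26*t^2 - 117*t - 234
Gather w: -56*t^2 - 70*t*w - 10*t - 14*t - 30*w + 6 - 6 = -56*t^2 - 24*t + w*(-70*t - 30)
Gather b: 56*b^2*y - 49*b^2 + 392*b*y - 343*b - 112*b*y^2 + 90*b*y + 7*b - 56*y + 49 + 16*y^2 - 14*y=b^2*(56*y - 49) + b*(-112*y^2 + 482*y - 336) + 16*y^2 - 70*y + 49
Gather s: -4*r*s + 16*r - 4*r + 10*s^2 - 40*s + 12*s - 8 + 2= 12*r + 10*s^2 + s*(-4*r - 28) - 6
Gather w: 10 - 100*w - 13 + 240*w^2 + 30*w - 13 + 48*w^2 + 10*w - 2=288*w^2 - 60*w - 18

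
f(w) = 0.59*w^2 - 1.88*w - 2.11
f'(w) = 1.18*w - 1.88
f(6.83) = 12.57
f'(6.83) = 6.18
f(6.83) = 12.57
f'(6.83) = 6.18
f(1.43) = -3.59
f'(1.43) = -0.19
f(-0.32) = -1.45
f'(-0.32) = -2.26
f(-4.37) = 17.37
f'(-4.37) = -7.04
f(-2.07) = 4.31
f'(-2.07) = -4.32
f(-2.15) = 4.66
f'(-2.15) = -4.42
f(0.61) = -3.04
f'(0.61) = -1.16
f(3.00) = -2.44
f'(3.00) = 1.66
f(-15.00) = 158.84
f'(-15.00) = -19.58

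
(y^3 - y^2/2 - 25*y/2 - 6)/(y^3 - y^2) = (2*y^3 - y^2 - 25*y - 12)/(2*y^2*(y - 1))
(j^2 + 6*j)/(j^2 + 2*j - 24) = j/(j - 4)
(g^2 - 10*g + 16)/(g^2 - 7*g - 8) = (g - 2)/(g + 1)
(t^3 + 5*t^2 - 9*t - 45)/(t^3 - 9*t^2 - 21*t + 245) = (t^2 - 9)/(t^2 - 14*t + 49)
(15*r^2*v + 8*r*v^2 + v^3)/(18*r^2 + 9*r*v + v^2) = v*(5*r + v)/(6*r + v)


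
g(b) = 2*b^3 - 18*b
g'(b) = 6*b^2 - 18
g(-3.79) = -40.66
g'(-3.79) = 68.18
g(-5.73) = -273.13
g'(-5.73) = 179.00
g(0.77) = -12.95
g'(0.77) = -14.44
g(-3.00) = 0.00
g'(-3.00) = 36.00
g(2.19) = -18.41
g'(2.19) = 10.78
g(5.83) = 291.37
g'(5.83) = 185.93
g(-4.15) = -68.25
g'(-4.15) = 85.34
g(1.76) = -20.78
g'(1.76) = 0.59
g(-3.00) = 0.00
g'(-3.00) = 36.00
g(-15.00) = -6480.00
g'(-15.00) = 1332.00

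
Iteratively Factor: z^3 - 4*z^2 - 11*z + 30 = (z + 3)*(z^2 - 7*z + 10) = (z - 2)*(z + 3)*(z - 5)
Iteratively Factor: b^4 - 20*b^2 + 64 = (b - 2)*(b^3 + 2*b^2 - 16*b - 32) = (b - 2)*(b + 2)*(b^2 - 16) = (b - 2)*(b + 2)*(b + 4)*(b - 4)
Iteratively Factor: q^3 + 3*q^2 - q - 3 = (q + 3)*(q^2 - 1) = (q - 1)*(q + 3)*(q + 1)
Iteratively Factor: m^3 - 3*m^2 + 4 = (m - 2)*(m^2 - m - 2) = (m - 2)*(m + 1)*(m - 2)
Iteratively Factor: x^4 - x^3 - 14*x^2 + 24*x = (x + 4)*(x^3 - 5*x^2 + 6*x) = x*(x + 4)*(x^2 - 5*x + 6) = x*(x - 3)*(x + 4)*(x - 2)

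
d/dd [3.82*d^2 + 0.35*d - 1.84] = 7.64*d + 0.35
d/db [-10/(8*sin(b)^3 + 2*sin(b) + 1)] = 20*(12*sin(b)^2 + 1)*cos(b)/(8*sin(b)^3 + 2*sin(b) + 1)^2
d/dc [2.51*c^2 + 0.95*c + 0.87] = 5.02*c + 0.95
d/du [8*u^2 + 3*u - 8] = 16*u + 3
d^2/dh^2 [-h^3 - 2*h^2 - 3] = -6*h - 4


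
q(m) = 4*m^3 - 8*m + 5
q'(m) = 12*m^2 - 8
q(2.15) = 27.55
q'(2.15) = 47.47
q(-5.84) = -744.99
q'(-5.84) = 401.27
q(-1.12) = 8.34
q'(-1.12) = 7.05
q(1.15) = 1.88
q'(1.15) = 7.87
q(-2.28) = -24.17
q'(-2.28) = 54.38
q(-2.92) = -71.23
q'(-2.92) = 94.32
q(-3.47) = -134.37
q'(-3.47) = 136.49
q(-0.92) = 9.25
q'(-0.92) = 2.16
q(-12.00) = -6811.00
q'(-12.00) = 1720.00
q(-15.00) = -13375.00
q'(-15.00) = 2692.00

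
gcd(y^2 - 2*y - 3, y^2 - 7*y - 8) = y + 1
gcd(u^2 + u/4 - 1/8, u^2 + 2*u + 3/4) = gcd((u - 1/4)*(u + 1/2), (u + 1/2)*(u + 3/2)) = u + 1/2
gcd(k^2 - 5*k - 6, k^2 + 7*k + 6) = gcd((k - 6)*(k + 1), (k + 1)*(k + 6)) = k + 1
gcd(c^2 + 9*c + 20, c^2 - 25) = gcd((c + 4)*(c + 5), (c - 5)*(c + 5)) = c + 5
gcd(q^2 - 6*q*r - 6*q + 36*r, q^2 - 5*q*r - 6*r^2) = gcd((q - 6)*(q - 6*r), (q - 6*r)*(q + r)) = q - 6*r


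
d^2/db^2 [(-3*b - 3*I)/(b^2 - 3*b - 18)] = 6*((b + I)*(2*b - 3)^2 + (3*b - 3 + I)*(-b^2 + 3*b + 18))/(-b^2 + 3*b + 18)^3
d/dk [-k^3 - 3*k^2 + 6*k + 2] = -3*k^2 - 6*k + 6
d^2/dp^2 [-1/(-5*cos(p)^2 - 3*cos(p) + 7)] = (-100*sin(p)^4 + 199*sin(p)^2 + 141*cos(p)/4 - 45*cos(3*p)/4 - 11)/(-5*sin(p)^2 + 3*cos(p) - 2)^3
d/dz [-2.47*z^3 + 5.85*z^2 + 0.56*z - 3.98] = -7.41*z^2 + 11.7*z + 0.56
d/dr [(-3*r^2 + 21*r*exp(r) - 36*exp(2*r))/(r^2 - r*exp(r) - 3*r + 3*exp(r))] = 3*(-(r^2 - 7*r*exp(r) + 12*exp(2*r))*(r*exp(r) - 2*r - 2*exp(r) + 3) + (r^2 - r*exp(r) - 3*r + 3*exp(r))*(7*r*exp(r) - 2*r - 24*exp(2*r) + 7*exp(r)))/(r^2 - r*exp(r) - 3*r + 3*exp(r))^2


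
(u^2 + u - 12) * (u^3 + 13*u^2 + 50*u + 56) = u^5 + 14*u^4 + 51*u^3 - 50*u^2 - 544*u - 672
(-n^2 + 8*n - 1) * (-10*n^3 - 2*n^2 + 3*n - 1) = 10*n^5 - 78*n^4 - 9*n^3 + 27*n^2 - 11*n + 1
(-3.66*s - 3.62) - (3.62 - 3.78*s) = 0.12*s - 7.24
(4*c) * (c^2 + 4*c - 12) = 4*c^3 + 16*c^2 - 48*c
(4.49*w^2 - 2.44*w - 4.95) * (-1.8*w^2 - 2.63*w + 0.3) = -8.082*w^4 - 7.4167*w^3 + 16.6742*w^2 + 12.2865*w - 1.485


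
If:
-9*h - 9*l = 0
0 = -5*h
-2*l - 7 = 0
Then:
No Solution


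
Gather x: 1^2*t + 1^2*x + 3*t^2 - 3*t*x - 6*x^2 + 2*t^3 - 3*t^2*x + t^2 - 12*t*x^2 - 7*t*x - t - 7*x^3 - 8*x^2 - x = 2*t^3 + 4*t^2 - 7*x^3 + x^2*(-12*t - 14) + x*(-3*t^2 - 10*t)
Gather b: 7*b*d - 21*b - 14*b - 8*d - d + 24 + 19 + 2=b*(7*d - 35) - 9*d + 45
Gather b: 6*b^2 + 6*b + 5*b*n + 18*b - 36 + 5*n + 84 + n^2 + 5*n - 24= 6*b^2 + b*(5*n + 24) + n^2 + 10*n + 24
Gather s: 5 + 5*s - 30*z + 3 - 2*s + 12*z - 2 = 3*s - 18*z + 6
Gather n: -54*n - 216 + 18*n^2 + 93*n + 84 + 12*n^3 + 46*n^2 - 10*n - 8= 12*n^3 + 64*n^2 + 29*n - 140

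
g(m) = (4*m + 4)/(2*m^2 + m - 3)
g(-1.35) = 1.99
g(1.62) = 2.71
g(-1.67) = -2.95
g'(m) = (-4*m - 1)*(4*m + 4)/(2*m^2 + m - 3)^2 + 4/(2*m^2 + m - 3) = 4*(2*m^2 + m - (m + 1)*(4*m + 1) - 3)/(2*m^2 + m - 3)^2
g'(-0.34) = -1.19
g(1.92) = 1.86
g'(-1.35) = -18.07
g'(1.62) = -4.20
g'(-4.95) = -0.08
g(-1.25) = 0.89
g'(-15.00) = -0.00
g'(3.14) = -0.37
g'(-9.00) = -0.02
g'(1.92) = -1.92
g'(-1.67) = -14.07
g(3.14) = 0.83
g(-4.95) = -0.38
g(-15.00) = -0.13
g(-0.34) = -0.85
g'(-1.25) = -6.72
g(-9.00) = -0.21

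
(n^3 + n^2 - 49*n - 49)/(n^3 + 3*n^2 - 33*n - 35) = (n - 7)/(n - 5)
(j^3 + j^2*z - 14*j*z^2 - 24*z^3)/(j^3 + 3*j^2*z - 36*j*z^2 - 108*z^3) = (-j^2 + 2*j*z + 8*z^2)/(-j^2 + 36*z^2)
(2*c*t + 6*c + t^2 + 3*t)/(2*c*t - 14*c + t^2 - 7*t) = (t + 3)/(t - 7)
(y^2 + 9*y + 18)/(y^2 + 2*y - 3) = (y + 6)/(y - 1)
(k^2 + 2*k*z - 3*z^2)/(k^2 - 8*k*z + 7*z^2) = (-k - 3*z)/(-k + 7*z)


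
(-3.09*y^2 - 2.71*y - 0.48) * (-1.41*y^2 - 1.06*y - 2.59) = 4.3569*y^4 + 7.0965*y^3 + 11.5525*y^2 + 7.5277*y + 1.2432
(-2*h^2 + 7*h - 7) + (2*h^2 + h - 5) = 8*h - 12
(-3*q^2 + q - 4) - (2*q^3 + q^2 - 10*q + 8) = -2*q^3 - 4*q^2 + 11*q - 12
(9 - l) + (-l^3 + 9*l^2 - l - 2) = -l^3 + 9*l^2 - 2*l + 7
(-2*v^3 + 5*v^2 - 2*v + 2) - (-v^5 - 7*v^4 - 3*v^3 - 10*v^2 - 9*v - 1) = v^5 + 7*v^4 + v^3 + 15*v^2 + 7*v + 3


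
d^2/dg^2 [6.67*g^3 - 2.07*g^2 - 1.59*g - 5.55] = 40.02*g - 4.14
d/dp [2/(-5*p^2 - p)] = 2*(10*p + 1)/(p^2*(5*p + 1)^2)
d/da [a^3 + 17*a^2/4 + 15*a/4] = 3*a^2 + 17*a/2 + 15/4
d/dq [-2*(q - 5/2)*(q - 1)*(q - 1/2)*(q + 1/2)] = -8*q^3 + 21*q^2 - 9*q - 7/4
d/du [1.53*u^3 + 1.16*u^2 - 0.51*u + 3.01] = 4.59*u^2 + 2.32*u - 0.51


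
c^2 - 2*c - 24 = (c - 6)*(c + 4)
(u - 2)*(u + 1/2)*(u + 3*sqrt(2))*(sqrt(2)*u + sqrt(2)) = sqrt(2)*u^4 - sqrt(2)*u^3/2 + 6*u^3 - 5*sqrt(2)*u^2/2 - 3*u^2 - 15*u - sqrt(2)*u - 6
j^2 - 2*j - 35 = (j - 7)*(j + 5)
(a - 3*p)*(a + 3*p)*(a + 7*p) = a^3 + 7*a^2*p - 9*a*p^2 - 63*p^3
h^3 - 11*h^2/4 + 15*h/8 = h*(h - 3/2)*(h - 5/4)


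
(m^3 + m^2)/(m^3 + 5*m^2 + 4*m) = m/(m + 4)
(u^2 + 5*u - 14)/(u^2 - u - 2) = (u + 7)/(u + 1)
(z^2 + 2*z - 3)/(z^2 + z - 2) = (z + 3)/(z + 2)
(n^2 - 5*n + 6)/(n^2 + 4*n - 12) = (n - 3)/(n + 6)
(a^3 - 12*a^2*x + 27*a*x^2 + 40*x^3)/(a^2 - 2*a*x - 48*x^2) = (a^2 - 4*a*x - 5*x^2)/(a + 6*x)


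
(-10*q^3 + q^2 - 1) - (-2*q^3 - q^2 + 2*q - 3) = -8*q^3 + 2*q^2 - 2*q + 2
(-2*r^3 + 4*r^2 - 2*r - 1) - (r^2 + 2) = -2*r^3 + 3*r^2 - 2*r - 3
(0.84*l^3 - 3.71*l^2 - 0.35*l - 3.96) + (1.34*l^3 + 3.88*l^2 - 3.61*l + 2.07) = 2.18*l^3 + 0.17*l^2 - 3.96*l - 1.89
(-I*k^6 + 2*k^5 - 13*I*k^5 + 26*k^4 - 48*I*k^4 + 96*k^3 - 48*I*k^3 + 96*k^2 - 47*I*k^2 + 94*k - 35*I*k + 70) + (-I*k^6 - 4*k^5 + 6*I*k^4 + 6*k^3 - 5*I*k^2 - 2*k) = -2*I*k^6 - 2*k^5 - 13*I*k^5 + 26*k^4 - 42*I*k^4 + 102*k^3 - 48*I*k^3 + 96*k^2 - 52*I*k^2 + 92*k - 35*I*k + 70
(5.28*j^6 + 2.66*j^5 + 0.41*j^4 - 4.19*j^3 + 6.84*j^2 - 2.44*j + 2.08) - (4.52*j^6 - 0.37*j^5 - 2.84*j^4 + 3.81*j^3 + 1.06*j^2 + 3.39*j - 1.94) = 0.760000000000001*j^6 + 3.03*j^5 + 3.25*j^4 - 8.0*j^3 + 5.78*j^2 - 5.83*j + 4.02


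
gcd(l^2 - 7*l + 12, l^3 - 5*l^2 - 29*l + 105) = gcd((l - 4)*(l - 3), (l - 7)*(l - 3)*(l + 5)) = l - 3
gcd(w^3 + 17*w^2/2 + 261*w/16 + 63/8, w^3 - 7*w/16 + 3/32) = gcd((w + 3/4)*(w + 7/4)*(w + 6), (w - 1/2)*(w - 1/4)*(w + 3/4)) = w + 3/4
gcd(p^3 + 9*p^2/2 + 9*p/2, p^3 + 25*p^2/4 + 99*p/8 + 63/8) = p^2 + 9*p/2 + 9/2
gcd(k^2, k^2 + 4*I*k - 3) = 1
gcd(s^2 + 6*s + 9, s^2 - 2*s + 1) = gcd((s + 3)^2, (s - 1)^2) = 1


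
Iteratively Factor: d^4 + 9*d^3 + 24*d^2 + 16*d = (d)*(d^3 + 9*d^2 + 24*d + 16) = d*(d + 4)*(d^2 + 5*d + 4) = d*(d + 4)^2*(d + 1)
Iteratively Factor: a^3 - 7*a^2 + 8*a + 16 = (a - 4)*(a^2 - 3*a - 4) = (a - 4)^2*(a + 1)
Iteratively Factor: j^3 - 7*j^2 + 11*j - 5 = (j - 5)*(j^2 - 2*j + 1) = (j - 5)*(j - 1)*(j - 1)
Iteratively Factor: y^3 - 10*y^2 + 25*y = (y)*(y^2 - 10*y + 25) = y*(y - 5)*(y - 5)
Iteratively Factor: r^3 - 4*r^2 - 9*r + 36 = (r - 3)*(r^2 - r - 12) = (r - 4)*(r - 3)*(r + 3)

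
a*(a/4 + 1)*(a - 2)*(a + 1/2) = a^4/4 + 5*a^3/8 - 7*a^2/4 - a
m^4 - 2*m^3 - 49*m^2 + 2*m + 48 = (m - 8)*(m - 1)*(m + 1)*(m + 6)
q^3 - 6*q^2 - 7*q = q*(q - 7)*(q + 1)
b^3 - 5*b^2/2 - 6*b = b*(b - 4)*(b + 3/2)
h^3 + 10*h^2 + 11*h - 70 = (h - 2)*(h + 5)*(h + 7)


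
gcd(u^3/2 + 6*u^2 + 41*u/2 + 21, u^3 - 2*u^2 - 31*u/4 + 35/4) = 1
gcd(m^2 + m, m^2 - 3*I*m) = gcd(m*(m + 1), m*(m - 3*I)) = m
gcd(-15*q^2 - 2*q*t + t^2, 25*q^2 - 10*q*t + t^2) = 5*q - t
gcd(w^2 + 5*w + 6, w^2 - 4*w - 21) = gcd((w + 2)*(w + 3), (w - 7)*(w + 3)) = w + 3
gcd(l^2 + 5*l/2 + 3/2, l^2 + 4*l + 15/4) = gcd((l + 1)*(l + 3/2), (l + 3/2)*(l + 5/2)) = l + 3/2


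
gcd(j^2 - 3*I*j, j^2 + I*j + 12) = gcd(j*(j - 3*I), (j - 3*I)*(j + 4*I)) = j - 3*I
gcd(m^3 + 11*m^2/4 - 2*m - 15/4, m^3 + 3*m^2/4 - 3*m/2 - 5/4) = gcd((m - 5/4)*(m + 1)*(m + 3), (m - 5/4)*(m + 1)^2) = m^2 - m/4 - 5/4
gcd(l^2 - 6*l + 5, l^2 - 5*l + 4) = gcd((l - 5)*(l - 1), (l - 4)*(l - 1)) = l - 1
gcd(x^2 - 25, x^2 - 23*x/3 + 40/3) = x - 5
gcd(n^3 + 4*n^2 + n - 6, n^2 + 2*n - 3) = n^2 + 2*n - 3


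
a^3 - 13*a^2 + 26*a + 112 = (a - 8)*(a - 7)*(a + 2)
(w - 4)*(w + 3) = w^2 - w - 12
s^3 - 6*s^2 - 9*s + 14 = (s - 7)*(s - 1)*(s + 2)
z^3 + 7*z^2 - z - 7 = (z - 1)*(z + 1)*(z + 7)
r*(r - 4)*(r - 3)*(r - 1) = r^4 - 8*r^3 + 19*r^2 - 12*r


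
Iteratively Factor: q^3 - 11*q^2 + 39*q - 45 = (q - 3)*(q^2 - 8*q + 15) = (q - 5)*(q - 3)*(q - 3)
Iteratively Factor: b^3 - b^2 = (b)*(b^2 - b) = b^2*(b - 1)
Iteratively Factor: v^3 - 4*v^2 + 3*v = (v - 1)*(v^2 - 3*v) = (v - 3)*(v - 1)*(v)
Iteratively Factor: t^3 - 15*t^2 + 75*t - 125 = (t - 5)*(t^2 - 10*t + 25) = (t - 5)^2*(t - 5)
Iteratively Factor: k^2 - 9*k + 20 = (k - 5)*(k - 4)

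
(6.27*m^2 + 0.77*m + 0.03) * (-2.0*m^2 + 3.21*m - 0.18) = -12.54*m^4 + 18.5867*m^3 + 1.2831*m^2 - 0.0423*m - 0.0054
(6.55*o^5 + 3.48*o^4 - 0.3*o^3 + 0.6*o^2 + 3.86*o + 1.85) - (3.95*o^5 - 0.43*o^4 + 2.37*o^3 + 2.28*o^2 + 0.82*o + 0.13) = 2.6*o^5 + 3.91*o^4 - 2.67*o^3 - 1.68*o^2 + 3.04*o + 1.72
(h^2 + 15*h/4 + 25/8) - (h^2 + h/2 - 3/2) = 13*h/4 + 37/8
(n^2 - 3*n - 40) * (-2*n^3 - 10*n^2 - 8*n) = -2*n^5 - 4*n^4 + 102*n^3 + 424*n^2 + 320*n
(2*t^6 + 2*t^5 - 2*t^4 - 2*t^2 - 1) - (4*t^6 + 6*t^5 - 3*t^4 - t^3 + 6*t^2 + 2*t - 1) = -2*t^6 - 4*t^5 + t^4 + t^3 - 8*t^2 - 2*t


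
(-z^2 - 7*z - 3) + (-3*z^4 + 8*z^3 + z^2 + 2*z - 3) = -3*z^4 + 8*z^3 - 5*z - 6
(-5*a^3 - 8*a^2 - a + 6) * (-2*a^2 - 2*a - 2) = 10*a^5 + 26*a^4 + 28*a^3 + 6*a^2 - 10*a - 12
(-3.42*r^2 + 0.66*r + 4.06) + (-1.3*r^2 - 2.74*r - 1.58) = -4.72*r^2 - 2.08*r + 2.48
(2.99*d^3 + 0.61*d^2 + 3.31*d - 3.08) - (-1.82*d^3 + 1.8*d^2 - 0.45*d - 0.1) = 4.81*d^3 - 1.19*d^2 + 3.76*d - 2.98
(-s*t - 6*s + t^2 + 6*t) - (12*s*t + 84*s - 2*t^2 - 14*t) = -13*s*t - 90*s + 3*t^2 + 20*t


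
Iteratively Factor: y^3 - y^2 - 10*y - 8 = (y - 4)*(y^2 + 3*y + 2) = (y - 4)*(y + 1)*(y + 2)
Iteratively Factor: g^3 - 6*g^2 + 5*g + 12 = (g - 3)*(g^2 - 3*g - 4) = (g - 4)*(g - 3)*(g + 1)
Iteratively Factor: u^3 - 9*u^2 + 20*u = (u - 5)*(u^2 - 4*u) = u*(u - 5)*(u - 4)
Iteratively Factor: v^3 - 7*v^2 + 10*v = (v - 2)*(v^2 - 5*v) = v*(v - 2)*(v - 5)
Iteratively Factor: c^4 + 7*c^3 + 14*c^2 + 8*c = (c + 1)*(c^3 + 6*c^2 + 8*c) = (c + 1)*(c + 2)*(c^2 + 4*c) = (c + 1)*(c + 2)*(c + 4)*(c)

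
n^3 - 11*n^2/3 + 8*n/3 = n*(n - 8/3)*(n - 1)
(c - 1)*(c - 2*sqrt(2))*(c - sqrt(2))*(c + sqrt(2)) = c^4 - 2*sqrt(2)*c^3 - c^3 - 2*c^2 + 2*sqrt(2)*c^2 + 2*c + 4*sqrt(2)*c - 4*sqrt(2)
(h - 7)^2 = h^2 - 14*h + 49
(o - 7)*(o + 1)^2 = o^3 - 5*o^2 - 13*o - 7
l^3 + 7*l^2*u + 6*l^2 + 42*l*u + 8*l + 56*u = (l + 2)*(l + 4)*(l + 7*u)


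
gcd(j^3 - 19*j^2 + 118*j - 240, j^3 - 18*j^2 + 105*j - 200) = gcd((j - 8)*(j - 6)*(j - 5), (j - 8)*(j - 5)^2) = j^2 - 13*j + 40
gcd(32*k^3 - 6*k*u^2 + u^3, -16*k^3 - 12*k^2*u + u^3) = -8*k^2 - 2*k*u + u^2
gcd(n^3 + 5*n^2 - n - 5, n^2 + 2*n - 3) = n - 1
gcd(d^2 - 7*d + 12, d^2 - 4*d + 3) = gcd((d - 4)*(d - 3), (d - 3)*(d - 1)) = d - 3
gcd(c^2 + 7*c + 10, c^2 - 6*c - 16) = c + 2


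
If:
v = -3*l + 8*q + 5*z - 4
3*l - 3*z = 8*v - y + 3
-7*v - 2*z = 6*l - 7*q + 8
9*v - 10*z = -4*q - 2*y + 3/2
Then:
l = -1619*z/909 - 1199/1818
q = 125/606 - 394*z/303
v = -6*z/101 - 75/202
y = 2384*z/303 + 1217/606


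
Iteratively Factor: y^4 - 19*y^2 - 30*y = (y + 2)*(y^3 - 2*y^2 - 15*y) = (y + 2)*(y + 3)*(y^2 - 5*y) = (y - 5)*(y + 2)*(y + 3)*(y)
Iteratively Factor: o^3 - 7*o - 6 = (o + 2)*(o^2 - 2*o - 3) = (o - 3)*(o + 2)*(o + 1)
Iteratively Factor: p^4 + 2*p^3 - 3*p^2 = (p - 1)*(p^3 + 3*p^2) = (p - 1)*(p + 3)*(p^2) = p*(p - 1)*(p + 3)*(p)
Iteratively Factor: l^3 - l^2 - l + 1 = (l - 1)*(l^2 - 1) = (l - 1)*(l + 1)*(l - 1)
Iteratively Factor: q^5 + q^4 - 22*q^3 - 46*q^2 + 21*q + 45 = (q + 1)*(q^4 - 22*q^2 - 24*q + 45) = (q - 1)*(q + 1)*(q^3 + q^2 - 21*q - 45) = (q - 1)*(q + 1)*(q + 3)*(q^2 - 2*q - 15) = (q - 5)*(q - 1)*(q + 1)*(q + 3)*(q + 3)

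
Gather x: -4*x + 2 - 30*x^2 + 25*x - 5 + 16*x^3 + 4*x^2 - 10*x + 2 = 16*x^3 - 26*x^2 + 11*x - 1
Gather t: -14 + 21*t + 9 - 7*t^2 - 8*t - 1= -7*t^2 + 13*t - 6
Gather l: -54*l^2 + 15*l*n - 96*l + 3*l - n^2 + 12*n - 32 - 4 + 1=-54*l^2 + l*(15*n - 93) - n^2 + 12*n - 35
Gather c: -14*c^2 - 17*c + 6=-14*c^2 - 17*c + 6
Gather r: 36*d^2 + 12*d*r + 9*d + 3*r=36*d^2 + 9*d + r*(12*d + 3)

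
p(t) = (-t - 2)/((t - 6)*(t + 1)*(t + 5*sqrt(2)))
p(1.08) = 0.04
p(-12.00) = -0.01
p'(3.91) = 0.02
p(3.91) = 0.05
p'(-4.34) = -0.00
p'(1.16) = 0.00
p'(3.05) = 0.01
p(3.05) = 0.04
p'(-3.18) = -0.00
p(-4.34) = 0.02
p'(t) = -(-t - 2)/((t - 6)*(t + 1)*(t + 5*sqrt(2))^2) - (-t - 2)/((t - 6)*(t + 1)^2*(t + 5*sqrt(2))) - (-t - 2)/((t - 6)^2*(t + 1)*(t + 5*sqrt(2))) - 1/((t - 6)*(t + 1)*(t + 5*sqrt(2)))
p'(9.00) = 0.01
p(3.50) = 0.05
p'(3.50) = 0.01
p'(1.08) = 0.00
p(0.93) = 0.04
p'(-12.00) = 0.00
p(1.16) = 0.04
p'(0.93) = 0.00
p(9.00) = -0.02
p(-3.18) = 0.02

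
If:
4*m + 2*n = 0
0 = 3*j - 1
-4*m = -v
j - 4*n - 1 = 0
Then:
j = 1/3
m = 1/12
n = -1/6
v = 1/3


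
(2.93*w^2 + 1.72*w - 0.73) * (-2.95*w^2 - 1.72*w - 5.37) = -8.6435*w^4 - 10.1136*w^3 - 16.539*w^2 - 7.9808*w + 3.9201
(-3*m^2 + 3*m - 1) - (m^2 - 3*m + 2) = -4*m^2 + 6*m - 3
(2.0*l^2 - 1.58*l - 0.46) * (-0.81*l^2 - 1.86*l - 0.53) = -1.62*l^4 - 2.4402*l^3 + 2.2514*l^2 + 1.693*l + 0.2438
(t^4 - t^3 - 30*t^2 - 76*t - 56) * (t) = t^5 - t^4 - 30*t^3 - 76*t^2 - 56*t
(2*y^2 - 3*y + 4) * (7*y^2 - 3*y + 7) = 14*y^4 - 27*y^3 + 51*y^2 - 33*y + 28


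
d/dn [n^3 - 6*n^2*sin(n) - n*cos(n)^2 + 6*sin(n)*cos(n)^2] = -6*n^2*cos(n) + 3*n^2 - 12*n*sin(n) + n*sin(2*n) + 3*cos(n)/2 - cos(2*n)/2 + 9*cos(3*n)/2 - 1/2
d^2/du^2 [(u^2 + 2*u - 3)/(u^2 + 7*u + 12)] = -10/(u^3 + 12*u^2 + 48*u + 64)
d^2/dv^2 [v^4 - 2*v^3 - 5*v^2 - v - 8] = 12*v^2 - 12*v - 10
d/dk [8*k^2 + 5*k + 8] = 16*k + 5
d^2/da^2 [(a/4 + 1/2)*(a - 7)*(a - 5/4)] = 3*a/2 - 25/8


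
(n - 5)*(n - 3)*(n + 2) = n^3 - 6*n^2 - n + 30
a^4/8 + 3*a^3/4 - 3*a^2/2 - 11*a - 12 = (a/4 + 1/2)*(a/2 + 1)*(a - 4)*(a + 6)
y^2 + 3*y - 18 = (y - 3)*(y + 6)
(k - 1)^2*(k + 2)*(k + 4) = k^4 + 4*k^3 - 3*k^2 - 10*k + 8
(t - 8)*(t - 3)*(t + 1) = t^3 - 10*t^2 + 13*t + 24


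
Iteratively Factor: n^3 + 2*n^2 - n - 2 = (n + 1)*(n^2 + n - 2) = (n - 1)*(n + 1)*(n + 2)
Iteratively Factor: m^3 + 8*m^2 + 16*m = (m + 4)*(m^2 + 4*m) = (m + 4)^2*(m)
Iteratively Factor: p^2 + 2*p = (p)*(p + 2)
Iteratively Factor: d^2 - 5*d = (d)*(d - 5)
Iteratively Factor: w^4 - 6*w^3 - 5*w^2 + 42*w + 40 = (w + 2)*(w^3 - 8*w^2 + 11*w + 20) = (w - 5)*(w + 2)*(w^2 - 3*w - 4) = (w - 5)*(w - 4)*(w + 2)*(w + 1)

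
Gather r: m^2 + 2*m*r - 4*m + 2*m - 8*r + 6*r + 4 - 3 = m^2 - 2*m + r*(2*m - 2) + 1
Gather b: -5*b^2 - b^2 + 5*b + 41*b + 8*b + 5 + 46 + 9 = -6*b^2 + 54*b + 60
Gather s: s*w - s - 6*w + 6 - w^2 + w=s*(w - 1) - w^2 - 5*w + 6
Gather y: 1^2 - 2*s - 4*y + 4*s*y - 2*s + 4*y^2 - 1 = -4*s + 4*y^2 + y*(4*s - 4)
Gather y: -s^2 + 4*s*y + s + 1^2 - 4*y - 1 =-s^2 + s + y*(4*s - 4)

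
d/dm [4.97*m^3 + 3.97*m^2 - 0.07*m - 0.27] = 14.91*m^2 + 7.94*m - 0.07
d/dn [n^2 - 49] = 2*n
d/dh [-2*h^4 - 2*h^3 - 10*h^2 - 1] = 2*h*(-4*h^2 - 3*h - 10)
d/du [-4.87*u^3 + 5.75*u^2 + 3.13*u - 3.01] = -14.61*u^2 + 11.5*u + 3.13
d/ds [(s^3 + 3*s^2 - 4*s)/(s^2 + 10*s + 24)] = (s^2 + 12*s - 6)/(s^2 + 12*s + 36)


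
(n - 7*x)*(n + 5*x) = n^2 - 2*n*x - 35*x^2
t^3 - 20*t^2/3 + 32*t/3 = t*(t - 4)*(t - 8/3)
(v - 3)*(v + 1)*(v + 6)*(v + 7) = v^4 + 11*v^3 + 13*v^2 - 123*v - 126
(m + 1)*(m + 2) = m^2 + 3*m + 2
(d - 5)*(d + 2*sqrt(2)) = d^2 - 5*d + 2*sqrt(2)*d - 10*sqrt(2)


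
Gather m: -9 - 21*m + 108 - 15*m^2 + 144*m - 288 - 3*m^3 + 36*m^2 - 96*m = -3*m^3 + 21*m^2 + 27*m - 189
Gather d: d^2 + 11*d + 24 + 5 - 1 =d^2 + 11*d + 28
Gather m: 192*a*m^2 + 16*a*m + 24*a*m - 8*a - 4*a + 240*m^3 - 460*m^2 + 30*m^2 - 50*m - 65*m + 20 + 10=-12*a + 240*m^3 + m^2*(192*a - 430) + m*(40*a - 115) + 30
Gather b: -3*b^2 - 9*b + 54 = -3*b^2 - 9*b + 54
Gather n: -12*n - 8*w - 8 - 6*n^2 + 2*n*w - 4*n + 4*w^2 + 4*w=-6*n^2 + n*(2*w - 16) + 4*w^2 - 4*w - 8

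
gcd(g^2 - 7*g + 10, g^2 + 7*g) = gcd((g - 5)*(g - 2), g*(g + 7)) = 1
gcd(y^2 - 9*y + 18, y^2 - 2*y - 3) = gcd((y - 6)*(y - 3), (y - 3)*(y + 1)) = y - 3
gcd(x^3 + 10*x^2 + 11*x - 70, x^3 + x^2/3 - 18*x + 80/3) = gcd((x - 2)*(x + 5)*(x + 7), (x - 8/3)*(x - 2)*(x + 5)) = x^2 + 3*x - 10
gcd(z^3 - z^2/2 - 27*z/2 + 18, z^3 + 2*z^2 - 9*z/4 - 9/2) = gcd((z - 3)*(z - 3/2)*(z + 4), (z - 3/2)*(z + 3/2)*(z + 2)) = z - 3/2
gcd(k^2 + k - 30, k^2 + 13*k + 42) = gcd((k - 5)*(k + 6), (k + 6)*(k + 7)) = k + 6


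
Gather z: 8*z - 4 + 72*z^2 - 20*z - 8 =72*z^2 - 12*z - 12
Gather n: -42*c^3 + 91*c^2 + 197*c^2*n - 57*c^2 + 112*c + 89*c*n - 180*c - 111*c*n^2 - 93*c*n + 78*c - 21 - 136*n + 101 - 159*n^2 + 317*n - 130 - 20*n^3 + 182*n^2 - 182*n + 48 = -42*c^3 + 34*c^2 + 10*c - 20*n^3 + n^2*(23 - 111*c) + n*(197*c^2 - 4*c - 1) - 2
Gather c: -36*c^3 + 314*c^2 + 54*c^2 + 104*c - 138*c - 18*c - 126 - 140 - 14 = -36*c^3 + 368*c^2 - 52*c - 280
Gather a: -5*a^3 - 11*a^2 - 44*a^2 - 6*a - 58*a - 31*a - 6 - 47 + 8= -5*a^3 - 55*a^2 - 95*a - 45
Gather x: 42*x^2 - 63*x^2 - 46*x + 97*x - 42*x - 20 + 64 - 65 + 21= -21*x^2 + 9*x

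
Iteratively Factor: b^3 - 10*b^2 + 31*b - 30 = (b - 2)*(b^2 - 8*b + 15) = (b - 5)*(b - 2)*(b - 3)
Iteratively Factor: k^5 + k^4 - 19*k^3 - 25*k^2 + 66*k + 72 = (k + 3)*(k^4 - 2*k^3 - 13*k^2 + 14*k + 24) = (k - 4)*(k + 3)*(k^3 + 2*k^2 - 5*k - 6) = (k - 4)*(k + 1)*(k + 3)*(k^2 + k - 6) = (k - 4)*(k + 1)*(k + 3)^2*(k - 2)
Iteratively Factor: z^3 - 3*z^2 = (z)*(z^2 - 3*z) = z^2*(z - 3)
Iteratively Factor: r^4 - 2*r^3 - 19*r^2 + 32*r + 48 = (r + 1)*(r^3 - 3*r^2 - 16*r + 48) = (r - 4)*(r + 1)*(r^2 + r - 12) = (r - 4)*(r + 1)*(r + 4)*(r - 3)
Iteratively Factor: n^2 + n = (n + 1)*(n)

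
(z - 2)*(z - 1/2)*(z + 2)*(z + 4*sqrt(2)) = z^4 - z^3/2 + 4*sqrt(2)*z^3 - 4*z^2 - 2*sqrt(2)*z^2 - 16*sqrt(2)*z + 2*z + 8*sqrt(2)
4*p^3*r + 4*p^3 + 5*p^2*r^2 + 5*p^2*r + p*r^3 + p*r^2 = (p + r)*(4*p + r)*(p*r + p)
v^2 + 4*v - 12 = (v - 2)*(v + 6)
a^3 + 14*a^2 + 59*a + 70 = (a + 2)*(a + 5)*(a + 7)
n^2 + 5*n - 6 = (n - 1)*(n + 6)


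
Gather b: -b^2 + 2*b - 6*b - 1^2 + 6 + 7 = -b^2 - 4*b + 12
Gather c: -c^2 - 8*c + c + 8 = -c^2 - 7*c + 8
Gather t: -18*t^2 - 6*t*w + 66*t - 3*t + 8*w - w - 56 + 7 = -18*t^2 + t*(63 - 6*w) + 7*w - 49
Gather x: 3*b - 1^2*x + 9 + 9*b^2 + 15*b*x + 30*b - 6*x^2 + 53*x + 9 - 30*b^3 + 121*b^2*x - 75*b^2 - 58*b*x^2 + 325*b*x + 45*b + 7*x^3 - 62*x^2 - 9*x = -30*b^3 - 66*b^2 + 78*b + 7*x^3 + x^2*(-58*b - 68) + x*(121*b^2 + 340*b + 43) + 18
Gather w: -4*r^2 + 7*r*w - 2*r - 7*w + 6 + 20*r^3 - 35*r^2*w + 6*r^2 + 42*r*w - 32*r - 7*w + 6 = 20*r^3 + 2*r^2 - 34*r + w*(-35*r^2 + 49*r - 14) + 12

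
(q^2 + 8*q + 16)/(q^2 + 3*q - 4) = (q + 4)/(q - 1)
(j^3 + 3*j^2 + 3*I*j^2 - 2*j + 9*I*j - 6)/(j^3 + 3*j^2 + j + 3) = (j + 2*I)/(j - I)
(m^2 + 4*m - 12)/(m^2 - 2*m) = (m + 6)/m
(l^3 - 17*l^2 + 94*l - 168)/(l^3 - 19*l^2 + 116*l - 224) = (l - 6)/(l - 8)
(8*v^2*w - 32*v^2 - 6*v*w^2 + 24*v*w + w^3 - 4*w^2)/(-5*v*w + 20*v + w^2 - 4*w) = (-8*v^2 + 6*v*w - w^2)/(5*v - w)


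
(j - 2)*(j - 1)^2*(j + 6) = j^4 + 2*j^3 - 19*j^2 + 28*j - 12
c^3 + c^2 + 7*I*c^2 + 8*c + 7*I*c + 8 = (c + 1)*(c - I)*(c + 8*I)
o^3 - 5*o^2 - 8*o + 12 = (o - 6)*(o - 1)*(o + 2)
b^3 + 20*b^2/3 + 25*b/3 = b*(b + 5/3)*(b + 5)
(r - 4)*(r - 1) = r^2 - 5*r + 4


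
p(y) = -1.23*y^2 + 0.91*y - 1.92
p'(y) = 0.91 - 2.46*y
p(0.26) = -1.77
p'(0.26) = 0.27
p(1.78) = -4.20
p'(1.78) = -3.47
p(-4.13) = -26.66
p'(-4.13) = 11.07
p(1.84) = -4.41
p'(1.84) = -3.62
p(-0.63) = -2.98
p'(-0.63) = 2.46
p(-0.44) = -2.56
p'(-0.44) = 1.99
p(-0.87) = -3.64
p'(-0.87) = 3.05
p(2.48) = -7.23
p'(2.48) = -5.19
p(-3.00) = -15.72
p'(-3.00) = 8.29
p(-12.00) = -189.96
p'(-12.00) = 30.43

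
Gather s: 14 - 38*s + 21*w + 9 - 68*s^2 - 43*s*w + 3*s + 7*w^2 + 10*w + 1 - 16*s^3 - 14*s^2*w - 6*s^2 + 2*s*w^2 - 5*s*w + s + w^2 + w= -16*s^3 + s^2*(-14*w - 74) + s*(2*w^2 - 48*w - 34) + 8*w^2 + 32*w + 24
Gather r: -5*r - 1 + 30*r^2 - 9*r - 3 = 30*r^2 - 14*r - 4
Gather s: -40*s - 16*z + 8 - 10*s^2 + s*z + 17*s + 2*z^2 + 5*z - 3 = -10*s^2 + s*(z - 23) + 2*z^2 - 11*z + 5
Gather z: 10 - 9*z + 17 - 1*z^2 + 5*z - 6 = -z^2 - 4*z + 21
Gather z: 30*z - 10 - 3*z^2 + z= -3*z^2 + 31*z - 10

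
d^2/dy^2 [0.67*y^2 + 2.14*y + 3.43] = 1.34000000000000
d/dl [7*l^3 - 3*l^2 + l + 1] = 21*l^2 - 6*l + 1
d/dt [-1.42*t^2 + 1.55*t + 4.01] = 1.55 - 2.84*t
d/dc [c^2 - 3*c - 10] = 2*c - 3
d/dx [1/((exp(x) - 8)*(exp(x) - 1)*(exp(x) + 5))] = -((exp(x) - 8)*(exp(x) - 1) + (exp(x) - 8)*(exp(x) + 5) + (exp(x) - 1)*(exp(x) + 5))/(4*(exp(x) - 8)^2*(exp(x) + 5)^2*sinh(x/2)^2)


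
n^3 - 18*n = n*(n - 3*sqrt(2))*(n + 3*sqrt(2))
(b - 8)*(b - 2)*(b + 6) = b^3 - 4*b^2 - 44*b + 96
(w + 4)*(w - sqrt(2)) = w^2 - sqrt(2)*w + 4*w - 4*sqrt(2)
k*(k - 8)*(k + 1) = k^3 - 7*k^2 - 8*k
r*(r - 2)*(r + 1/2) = r^3 - 3*r^2/2 - r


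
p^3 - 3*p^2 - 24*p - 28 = (p - 7)*(p + 2)^2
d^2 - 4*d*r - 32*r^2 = (d - 8*r)*(d + 4*r)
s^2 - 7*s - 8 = (s - 8)*(s + 1)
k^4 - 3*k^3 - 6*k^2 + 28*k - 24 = (k - 2)^3*(k + 3)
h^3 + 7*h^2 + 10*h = h*(h + 2)*(h + 5)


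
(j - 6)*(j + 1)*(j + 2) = j^3 - 3*j^2 - 16*j - 12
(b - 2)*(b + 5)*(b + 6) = b^3 + 9*b^2 + 8*b - 60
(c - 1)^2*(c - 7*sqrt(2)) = c^3 - 7*sqrt(2)*c^2 - 2*c^2 + c + 14*sqrt(2)*c - 7*sqrt(2)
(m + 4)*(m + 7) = m^2 + 11*m + 28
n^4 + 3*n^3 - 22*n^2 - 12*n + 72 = (n - 3)*(n - 2)*(n + 2)*(n + 6)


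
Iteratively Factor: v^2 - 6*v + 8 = (v - 4)*(v - 2)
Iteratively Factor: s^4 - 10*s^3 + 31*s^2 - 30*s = (s - 5)*(s^3 - 5*s^2 + 6*s) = (s - 5)*(s - 2)*(s^2 - 3*s) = (s - 5)*(s - 3)*(s - 2)*(s)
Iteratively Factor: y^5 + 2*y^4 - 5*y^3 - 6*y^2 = (y - 2)*(y^4 + 4*y^3 + 3*y^2) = (y - 2)*(y + 1)*(y^3 + 3*y^2) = (y - 2)*(y + 1)*(y + 3)*(y^2) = y*(y - 2)*(y + 1)*(y + 3)*(y)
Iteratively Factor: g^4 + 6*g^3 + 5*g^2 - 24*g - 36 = (g + 2)*(g^3 + 4*g^2 - 3*g - 18) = (g + 2)*(g + 3)*(g^2 + g - 6) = (g - 2)*(g + 2)*(g + 3)*(g + 3)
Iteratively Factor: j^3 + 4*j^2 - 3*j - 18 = (j + 3)*(j^2 + j - 6) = (j - 2)*(j + 3)*(j + 3)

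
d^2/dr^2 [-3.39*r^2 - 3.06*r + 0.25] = -6.78000000000000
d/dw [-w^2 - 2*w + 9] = -2*w - 2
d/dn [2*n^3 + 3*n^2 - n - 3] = 6*n^2 + 6*n - 1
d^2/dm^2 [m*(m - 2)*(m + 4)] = 6*m + 4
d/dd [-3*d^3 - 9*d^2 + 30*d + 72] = -9*d^2 - 18*d + 30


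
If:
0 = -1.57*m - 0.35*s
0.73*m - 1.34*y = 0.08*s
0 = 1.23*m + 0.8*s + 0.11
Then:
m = 0.05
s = -0.21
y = 0.04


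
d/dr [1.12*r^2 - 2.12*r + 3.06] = 2.24*r - 2.12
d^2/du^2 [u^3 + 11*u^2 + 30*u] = 6*u + 22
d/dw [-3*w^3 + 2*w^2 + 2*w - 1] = -9*w^2 + 4*w + 2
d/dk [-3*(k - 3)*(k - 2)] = 15 - 6*k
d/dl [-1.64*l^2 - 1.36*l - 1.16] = -3.28*l - 1.36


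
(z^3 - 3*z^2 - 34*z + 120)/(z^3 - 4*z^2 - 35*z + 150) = (z - 4)/(z - 5)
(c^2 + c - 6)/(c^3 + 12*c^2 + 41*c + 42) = (c - 2)/(c^2 + 9*c + 14)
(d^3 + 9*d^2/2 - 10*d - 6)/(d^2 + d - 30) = (d^2 - 3*d/2 - 1)/(d - 5)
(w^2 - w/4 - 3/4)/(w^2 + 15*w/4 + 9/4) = (w - 1)/(w + 3)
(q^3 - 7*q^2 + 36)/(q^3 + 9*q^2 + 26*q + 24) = (q^2 - 9*q + 18)/(q^2 + 7*q + 12)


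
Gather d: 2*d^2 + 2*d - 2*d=2*d^2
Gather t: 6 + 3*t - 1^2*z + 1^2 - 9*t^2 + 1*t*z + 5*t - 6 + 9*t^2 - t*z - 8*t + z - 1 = 0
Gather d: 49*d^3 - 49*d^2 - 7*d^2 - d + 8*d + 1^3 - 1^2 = 49*d^3 - 56*d^2 + 7*d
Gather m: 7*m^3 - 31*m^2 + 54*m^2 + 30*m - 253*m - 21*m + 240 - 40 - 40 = 7*m^3 + 23*m^2 - 244*m + 160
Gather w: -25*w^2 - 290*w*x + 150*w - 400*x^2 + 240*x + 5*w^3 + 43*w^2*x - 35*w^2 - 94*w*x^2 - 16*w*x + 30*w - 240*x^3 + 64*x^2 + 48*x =5*w^3 + w^2*(43*x - 60) + w*(-94*x^2 - 306*x + 180) - 240*x^3 - 336*x^2 + 288*x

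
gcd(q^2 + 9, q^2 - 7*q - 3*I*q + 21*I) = q - 3*I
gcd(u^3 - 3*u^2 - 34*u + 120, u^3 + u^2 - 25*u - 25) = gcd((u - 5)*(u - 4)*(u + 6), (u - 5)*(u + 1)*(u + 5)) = u - 5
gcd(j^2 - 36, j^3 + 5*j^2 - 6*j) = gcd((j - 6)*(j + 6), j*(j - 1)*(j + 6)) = j + 6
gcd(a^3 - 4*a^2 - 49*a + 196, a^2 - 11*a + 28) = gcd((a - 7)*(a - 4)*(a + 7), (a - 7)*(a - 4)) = a^2 - 11*a + 28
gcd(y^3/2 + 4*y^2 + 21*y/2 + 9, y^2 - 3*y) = 1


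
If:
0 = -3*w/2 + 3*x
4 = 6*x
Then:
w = 4/3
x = 2/3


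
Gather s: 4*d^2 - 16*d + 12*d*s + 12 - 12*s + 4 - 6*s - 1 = 4*d^2 - 16*d + s*(12*d - 18) + 15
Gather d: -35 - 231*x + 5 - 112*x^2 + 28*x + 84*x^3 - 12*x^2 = 84*x^3 - 124*x^2 - 203*x - 30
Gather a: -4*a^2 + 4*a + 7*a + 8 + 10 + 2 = -4*a^2 + 11*a + 20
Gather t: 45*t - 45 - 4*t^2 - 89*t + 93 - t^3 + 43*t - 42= -t^3 - 4*t^2 - t + 6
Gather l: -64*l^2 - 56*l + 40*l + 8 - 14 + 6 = -64*l^2 - 16*l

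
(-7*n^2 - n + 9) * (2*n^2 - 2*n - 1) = -14*n^4 + 12*n^3 + 27*n^2 - 17*n - 9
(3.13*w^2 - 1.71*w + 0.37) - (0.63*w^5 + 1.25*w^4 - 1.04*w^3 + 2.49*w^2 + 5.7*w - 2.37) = -0.63*w^5 - 1.25*w^4 + 1.04*w^3 + 0.64*w^2 - 7.41*w + 2.74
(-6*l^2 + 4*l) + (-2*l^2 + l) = -8*l^2 + 5*l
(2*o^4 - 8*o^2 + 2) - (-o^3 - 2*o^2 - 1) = 2*o^4 + o^3 - 6*o^2 + 3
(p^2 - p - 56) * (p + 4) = p^3 + 3*p^2 - 60*p - 224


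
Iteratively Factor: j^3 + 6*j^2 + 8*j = (j)*(j^2 + 6*j + 8) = j*(j + 4)*(j + 2)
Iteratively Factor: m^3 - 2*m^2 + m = (m - 1)*(m^2 - m) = (m - 1)^2*(m)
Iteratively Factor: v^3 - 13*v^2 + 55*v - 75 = (v - 3)*(v^2 - 10*v + 25) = (v - 5)*(v - 3)*(v - 5)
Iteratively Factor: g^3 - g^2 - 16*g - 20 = (g + 2)*(g^2 - 3*g - 10) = (g - 5)*(g + 2)*(g + 2)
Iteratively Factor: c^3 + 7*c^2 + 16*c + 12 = (c + 3)*(c^2 + 4*c + 4) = (c + 2)*(c + 3)*(c + 2)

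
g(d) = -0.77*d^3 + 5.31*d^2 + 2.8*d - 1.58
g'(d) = -2.31*d^2 + 10.62*d + 2.8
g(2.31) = 23.73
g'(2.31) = 15.01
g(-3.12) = 64.76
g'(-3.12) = -52.82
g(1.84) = 16.75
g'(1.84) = 14.52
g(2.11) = 20.74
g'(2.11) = 14.92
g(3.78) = 43.29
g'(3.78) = 9.94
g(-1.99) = 19.94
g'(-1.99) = -27.48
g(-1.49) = 8.58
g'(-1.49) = -18.15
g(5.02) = 48.88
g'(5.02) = -2.10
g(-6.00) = 339.10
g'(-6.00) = -144.08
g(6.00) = 40.06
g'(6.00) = -16.64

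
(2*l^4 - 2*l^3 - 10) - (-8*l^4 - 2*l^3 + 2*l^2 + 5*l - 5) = 10*l^4 - 2*l^2 - 5*l - 5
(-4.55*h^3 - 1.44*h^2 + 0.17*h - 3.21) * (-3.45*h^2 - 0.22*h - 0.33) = 15.6975*h^5 + 5.969*h^4 + 1.2318*h^3 + 11.5123*h^2 + 0.6501*h + 1.0593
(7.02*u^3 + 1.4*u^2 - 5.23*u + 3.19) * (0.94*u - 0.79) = 6.5988*u^4 - 4.2298*u^3 - 6.0222*u^2 + 7.1303*u - 2.5201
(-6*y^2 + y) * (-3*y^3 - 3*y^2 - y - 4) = 18*y^5 + 15*y^4 + 3*y^3 + 23*y^2 - 4*y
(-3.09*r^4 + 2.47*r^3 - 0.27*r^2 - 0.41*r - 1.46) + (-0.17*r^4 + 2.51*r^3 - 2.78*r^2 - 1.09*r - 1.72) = -3.26*r^4 + 4.98*r^3 - 3.05*r^2 - 1.5*r - 3.18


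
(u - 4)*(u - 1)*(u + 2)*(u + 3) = u^4 - 15*u^2 - 10*u + 24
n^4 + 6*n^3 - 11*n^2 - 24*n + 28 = (n - 2)*(n - 1)*(n + 2)*(n + 7)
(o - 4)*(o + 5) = o^2 + o - 20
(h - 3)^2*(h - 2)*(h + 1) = h^4 - 7*h^3 + 13*h^2 + 3*h - 18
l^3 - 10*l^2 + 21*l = l*(l - 7)*(l - 3)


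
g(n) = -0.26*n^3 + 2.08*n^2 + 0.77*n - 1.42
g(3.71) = 16.79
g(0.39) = -0.82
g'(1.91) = 5.87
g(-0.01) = -1.43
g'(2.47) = 6.29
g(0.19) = -1.20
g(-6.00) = 125.00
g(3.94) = 18.00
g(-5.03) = 80.42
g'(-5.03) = -39.89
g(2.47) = 9.25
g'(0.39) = 2.27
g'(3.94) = 5.05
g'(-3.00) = -18.73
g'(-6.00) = -52.27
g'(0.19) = 1.53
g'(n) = -0.78*n^2 + 4.16*n + 0.77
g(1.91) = 5.83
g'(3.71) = 5.47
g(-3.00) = 22.01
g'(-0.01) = 0.73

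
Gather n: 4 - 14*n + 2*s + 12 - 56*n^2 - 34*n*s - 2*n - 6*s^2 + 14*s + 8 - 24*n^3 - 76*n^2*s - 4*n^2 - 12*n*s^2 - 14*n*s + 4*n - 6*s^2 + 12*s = -24*n^3 + n^2*(-76*s - 60) + n*(-12*s^2 - 48*s - 12) - 12*s^2 + 28*s + 24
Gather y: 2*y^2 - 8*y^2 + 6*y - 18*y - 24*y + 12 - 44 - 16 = -6*y^2 - 36*y - 48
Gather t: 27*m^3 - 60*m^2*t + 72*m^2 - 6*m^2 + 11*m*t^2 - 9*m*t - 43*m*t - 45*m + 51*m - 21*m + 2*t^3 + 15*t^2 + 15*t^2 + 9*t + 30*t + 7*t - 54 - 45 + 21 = 27*m^3 + 66*m^2 - 15*m + 2*t^3 + t^2*(11*m + 30) + t*(-60*m^2 - 52*m + 46) - 78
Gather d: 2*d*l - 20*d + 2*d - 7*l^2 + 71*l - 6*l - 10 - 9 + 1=d*(2*l - 18) - 7*l^2 + 65*l - 18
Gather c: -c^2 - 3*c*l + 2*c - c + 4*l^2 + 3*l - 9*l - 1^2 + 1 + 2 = -c^2 + c*(1 - 3*l) + 4*l^2 - 6*l + 2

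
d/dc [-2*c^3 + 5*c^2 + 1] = 2*c*(5 - 3*c)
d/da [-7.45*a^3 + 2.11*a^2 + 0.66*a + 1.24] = -22.35*a^2 + 4.22*a + 0.66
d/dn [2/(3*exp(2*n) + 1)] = -12*exp(2*n)/(3*exp(2*n) + 1)^2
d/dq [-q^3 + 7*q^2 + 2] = q*(14 - 3*q)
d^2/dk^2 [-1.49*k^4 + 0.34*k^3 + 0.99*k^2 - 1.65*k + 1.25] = -17.88*k^2 + 2.04*k + 1.98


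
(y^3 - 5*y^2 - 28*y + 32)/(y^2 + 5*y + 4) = (y^2 - 9*y + 8)/(y + 1)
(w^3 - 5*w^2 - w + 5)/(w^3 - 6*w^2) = (w^3 - 5*w^2 - w + 5)/(w^2*(w - 6))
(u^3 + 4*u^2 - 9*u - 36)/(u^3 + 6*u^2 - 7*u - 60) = (u + 3)/(u + 5)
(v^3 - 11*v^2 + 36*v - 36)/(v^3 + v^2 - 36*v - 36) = (v^2 - 5*v + 6)/(v^2 + 7*v + 6)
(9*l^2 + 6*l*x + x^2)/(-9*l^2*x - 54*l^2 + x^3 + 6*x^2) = (3*l + x)/(-3*l*x - 18*l + x^2 + 6*x)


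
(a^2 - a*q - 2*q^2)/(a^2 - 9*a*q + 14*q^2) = (-a - q)/(-a + 7*q)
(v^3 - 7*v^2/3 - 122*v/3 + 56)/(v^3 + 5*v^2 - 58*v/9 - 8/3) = 3*(v - 7)/(3*v + 1)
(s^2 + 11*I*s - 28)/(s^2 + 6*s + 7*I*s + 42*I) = (s + 4*I)/(s + 6)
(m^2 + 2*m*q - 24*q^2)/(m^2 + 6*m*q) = (m - 4*q)/m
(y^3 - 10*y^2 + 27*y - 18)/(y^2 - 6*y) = y - 4 + 3/y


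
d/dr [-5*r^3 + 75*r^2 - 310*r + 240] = -15*r^2 + 150*r - 310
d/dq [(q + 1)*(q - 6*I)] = 2*q + 1 - 6*I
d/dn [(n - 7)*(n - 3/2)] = 2*n - 17/2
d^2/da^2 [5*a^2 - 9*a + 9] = 10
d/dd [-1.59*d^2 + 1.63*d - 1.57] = 1.63 - 3.18*d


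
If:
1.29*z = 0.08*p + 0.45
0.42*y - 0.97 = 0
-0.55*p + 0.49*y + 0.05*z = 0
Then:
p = 2.10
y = 2.31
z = 0.48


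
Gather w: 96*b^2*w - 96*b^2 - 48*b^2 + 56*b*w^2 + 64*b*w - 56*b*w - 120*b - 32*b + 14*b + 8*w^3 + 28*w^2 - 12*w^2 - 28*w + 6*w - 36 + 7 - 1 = -144*b^2 - 138*b + 8*w^3 + w^2*(56*b + 16) + w*(96*b^2 + 8*b - 22) - 30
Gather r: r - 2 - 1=r - 3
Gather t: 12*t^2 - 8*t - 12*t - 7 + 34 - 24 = 12*t^2 - 20*t + 3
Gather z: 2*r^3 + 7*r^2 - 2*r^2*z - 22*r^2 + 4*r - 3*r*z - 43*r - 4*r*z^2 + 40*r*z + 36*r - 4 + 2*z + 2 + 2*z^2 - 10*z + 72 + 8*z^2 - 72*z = 2*r^3 - 15*r^2 - 3*r + z^2*(10 - 4*r) + z*(-2*r^2 + 37*r - 80) + 70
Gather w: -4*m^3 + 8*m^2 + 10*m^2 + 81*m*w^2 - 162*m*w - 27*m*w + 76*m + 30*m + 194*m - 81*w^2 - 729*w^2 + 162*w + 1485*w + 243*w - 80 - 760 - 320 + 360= -4*m^3 + 18*m^2 + 300*m + w^2*(81*m - 810) + w*(1890 - 189*m) - 800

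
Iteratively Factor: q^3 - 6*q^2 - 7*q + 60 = (q + 3)*(q^2 - 9*q + 20) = (q - 4)*(q + 3)*(q - 5)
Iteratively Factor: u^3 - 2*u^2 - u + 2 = (u - 1)*(u^2 - u - 2) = (u - 1)*(u + 1)*(u - 2)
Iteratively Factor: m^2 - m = (m)*(m - 1)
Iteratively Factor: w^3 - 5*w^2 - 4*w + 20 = (w + 2)*(w^2 - 7*w + 10) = (w - 5)*(w + 2)*(w - 2)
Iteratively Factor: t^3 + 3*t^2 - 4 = (t + 2)*(t^2 + t - 2) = (t - 1)*(t + 2)*(t + 2)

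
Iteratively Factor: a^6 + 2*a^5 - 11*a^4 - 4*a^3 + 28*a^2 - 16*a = (a + 4)*(a^5 - 2*a^4 - 3*a^3 + 8*a^2 - 4*a) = (a - 1)*(a + 4)*(a^4 - a^3 - 4*a^2 + 4*a) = (a - 2)*(a - 1)*(a + 4)*(a^3 + a^2 - 2*a) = (a - 2)*(a - 1)*(a + 2)*(a + 4)*(a^2 - a) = a*(a - 2)*(a - 1)*(a + 2)*(a + 4)*(a - 1)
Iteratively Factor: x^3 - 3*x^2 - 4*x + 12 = (x - 2)*(x^2 - x - 6) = (x - 3)*(x - 2)*(x + 2)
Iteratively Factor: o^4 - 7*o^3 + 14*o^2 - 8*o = (o - 4)*(o^3 - 3*o^2 + 2*o) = (o - 4)*(o - 1)*(o^2 - 2*o) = o*(o - 4)*(o - 1)*(o - 2)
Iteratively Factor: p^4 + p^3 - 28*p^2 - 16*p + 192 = (p + 4)*(p^3 - 3*p^2 - 16*p + 48) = (p + 4)^2*(p^2 - 7*p + 12) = (p - 4)*(p + 4)^2*(p - 3)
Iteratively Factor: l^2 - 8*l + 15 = (l - 3)*(l - 5)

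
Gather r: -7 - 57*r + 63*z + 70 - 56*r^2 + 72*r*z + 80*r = -56*r^2 + r*(72*z + 23) + 63*z + 63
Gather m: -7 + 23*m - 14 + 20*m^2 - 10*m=20*m^2 + 13*m - 21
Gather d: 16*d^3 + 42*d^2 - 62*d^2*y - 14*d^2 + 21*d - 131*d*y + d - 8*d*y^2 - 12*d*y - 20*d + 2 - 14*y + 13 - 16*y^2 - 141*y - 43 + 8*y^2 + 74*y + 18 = 16*d^3 + d^2*(28 - 62*y) + d*(-8*y^2 - 143*y + 2) - 8*y^2 - 81*y - 10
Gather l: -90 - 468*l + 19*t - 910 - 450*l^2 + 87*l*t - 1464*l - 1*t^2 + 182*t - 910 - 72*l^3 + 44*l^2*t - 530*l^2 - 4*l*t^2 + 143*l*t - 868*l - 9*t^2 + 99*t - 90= -72*l^3 + l^2*(44*t - 980) + l*(-4*t^2 + 230*t - 2800) - 10*t^2 + 300*t - 2000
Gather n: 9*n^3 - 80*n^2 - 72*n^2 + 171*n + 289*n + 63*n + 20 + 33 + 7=9*n^3 - 152*n^2 + 523*n + 60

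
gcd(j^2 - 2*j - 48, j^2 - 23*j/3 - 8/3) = j - 8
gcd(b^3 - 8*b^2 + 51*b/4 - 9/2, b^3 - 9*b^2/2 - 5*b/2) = 1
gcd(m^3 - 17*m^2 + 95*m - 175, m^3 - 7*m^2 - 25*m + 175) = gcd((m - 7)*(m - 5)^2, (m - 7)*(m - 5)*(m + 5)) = m^2 - 12*m + 35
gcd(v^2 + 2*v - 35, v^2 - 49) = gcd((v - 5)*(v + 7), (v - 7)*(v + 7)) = v + 7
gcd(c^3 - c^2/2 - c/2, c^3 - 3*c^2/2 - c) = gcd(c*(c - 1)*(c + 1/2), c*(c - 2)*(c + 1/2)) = c^2 + c/2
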